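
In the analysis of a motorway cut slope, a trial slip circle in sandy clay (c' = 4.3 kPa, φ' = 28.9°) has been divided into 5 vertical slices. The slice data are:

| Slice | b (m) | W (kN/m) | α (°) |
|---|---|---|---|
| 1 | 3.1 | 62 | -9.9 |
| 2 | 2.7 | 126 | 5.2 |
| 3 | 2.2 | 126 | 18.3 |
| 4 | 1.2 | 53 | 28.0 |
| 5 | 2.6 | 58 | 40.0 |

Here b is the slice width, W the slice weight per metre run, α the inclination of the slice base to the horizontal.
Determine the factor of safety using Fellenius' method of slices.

Ordinary method of slices: FS = Σ[c'·Δl_i + (W_i cosα_i)·tanφ'] / Σ W_i sinα_i, with Δl_i = b_i / cosα_i.
Slice 1: Δl = 3.1/cos(-9.9°) = 3.147 m; N'_1 = 62·cos(-9.9°) = 61.1; c'Δl = 13.53; W sinα = -10.7
Slice 2: Δl = 2.7/cos5.2° = 2.711 m; N'_2 = 126·cos5.2° = 125.5; c'Δl = 11.66; W sinα = 11.4
Slice 3: Δl = 2.2/cos18.3° = 2.317 m; N'_3 = 126·cos18.3° = 119.6; c'Δl = 9.96; W sinα = 39.6
Slice 4: Δl = 1.2/cos28.0° = 1.359 m; N'_4 = 53·cos28.0° = 46.8; c'Δl = 5.84; W sinα = 24.9
Slice 5: Δl = 2.6/cos40.0° = 3.394 m; N'_5 = 58·cos40.0° = 44.4; c'Δl = 14.59; W sinα = 37.3
Σc'Δl = 55.6 kN/m; ΣN' = 397.4 kN/m; ΣW sinα = 102.5 kN/m
Resisting = 55.6 + 397.4·tan28.9° = 55.6 + 219.4 = 275.0 kN/m
FS = 275.0 / 102.5 = 2.683

FS = 2.68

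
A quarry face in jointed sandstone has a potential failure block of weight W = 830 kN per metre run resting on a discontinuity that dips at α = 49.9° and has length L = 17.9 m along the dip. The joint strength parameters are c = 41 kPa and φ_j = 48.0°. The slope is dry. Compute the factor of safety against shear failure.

Resolving the block weight along and normal to the plane and applying the Mohr–Coulomb strength on the joint:
N' = W cosα = 830·cos49.9° = 534.6 kN/m
Driving force T = W sinα = 830·sin49.9° = 634.9 kN/m
Resisting force R = c·L + N'·tanφ_j = 41·17.9 + 534.6·tan48.0° = 733.9 + 593.8 = 1327.7 kN/m
FS = R / T = 1327.7 / 634.9 = 2.091

FS = 2.09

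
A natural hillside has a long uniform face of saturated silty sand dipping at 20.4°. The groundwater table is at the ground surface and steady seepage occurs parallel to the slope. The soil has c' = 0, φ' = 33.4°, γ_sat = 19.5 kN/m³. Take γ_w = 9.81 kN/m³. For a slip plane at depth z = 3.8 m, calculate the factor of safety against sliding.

FS = 0.88

With seepage parallel to the slope and the water table at the surface, the effective normal stress on the slip plane uses the buoyant unit weight γ' = γ_sat − γ_w while the driving shear stress uses γ_sat:
FS = [c' + γ' z cos²β tanφ'] / [γ_sat z sinβ cosβ]
(For c' = 0 this reduces to FS = (γ'/γ_sat)·tanφ'/tanβ.)
γ' = 19.5 − 9.81 = 9.69 kN/m³
Numerator = 0.0 + 9.69·3.8·cos²20.4°·tan33.4° = 0.0 + 9.69·3.8·0.8785·0.6594 = 21.330 kPa
Denominator = 19.5·3.8·sin20.4°·cos20.4° = 19.5·3.8·0.3486·0.9373 = 24.209 kPa
FS = 21.330 / 24.209 = 0.881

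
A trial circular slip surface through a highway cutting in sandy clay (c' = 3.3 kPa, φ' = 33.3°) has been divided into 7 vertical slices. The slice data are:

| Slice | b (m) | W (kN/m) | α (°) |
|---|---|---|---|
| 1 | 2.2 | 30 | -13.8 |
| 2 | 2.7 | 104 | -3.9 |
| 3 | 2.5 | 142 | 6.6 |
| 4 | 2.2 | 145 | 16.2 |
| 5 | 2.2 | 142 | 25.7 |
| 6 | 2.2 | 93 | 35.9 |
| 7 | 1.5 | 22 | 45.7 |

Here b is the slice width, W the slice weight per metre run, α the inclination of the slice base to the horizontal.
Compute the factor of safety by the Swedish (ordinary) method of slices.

FS = 2.70

Ordinary method of slices: FS = Σ[c'·Δl_i + (W_i cosα_i)·tanφ'] / Σ W_i sinα_i, with Δl_i = b_i / cosα_i.
Slice 1: Δl = 2.2/cos(-13.8°) = 2.265 m; N'_1 = 30·cos(-13.8°) = 29.1; c'Δl = 7.48; W sinα = -7.2
Slice 2: Δl = 2.7/cos(-3.9°) = 2.706 m; N'_2 = 104·cos(-3.9°) = 103.8; c'Δl = 8.93; W sinα = -7.1
Slice 3: Δl = 2.5/cos6.6° = 2.517 m; N'_3 = 142·cos6.6° = 141.1; c'Δl = 8.31; W sinα = 16.3
Slice 4: Δl = 2.2/cos16.2° = 2.291 m; N'_4 = 145·cos16.2° = 139.2; c'Δl = 7.56; W sinα = 40.5
Slice 5: Δl = 2.2/cos25.7° = 2.442 m; N'_5 = 142·cos25.7° = 128.0; c'Δl = 8.06; W sinα = 61.6
Slice 6: Δl = 2.2/cos35.9° = 2.716 m; N'_6 = 93·cos35.9° = 75.3; c'Δl = 8.96; W sinα = 54.5
Slice 7: Δl = 1.5/cos45.7° = 2.148 m; N'_7 = 22·cos45.7° = 15.4; c'Δl = 7.09; W sinα = 15.7
Σc'Δl = 56.4 kN/m; ΣN' = 631.8 kN/m; ΣW sinα = 174.4 kN/m
Resisting = 56.4 + 631.8·tan33.3° = 56.4 + 415.0 = 471.4 kN/m
FS = 471.4 / 174.4 = 2.703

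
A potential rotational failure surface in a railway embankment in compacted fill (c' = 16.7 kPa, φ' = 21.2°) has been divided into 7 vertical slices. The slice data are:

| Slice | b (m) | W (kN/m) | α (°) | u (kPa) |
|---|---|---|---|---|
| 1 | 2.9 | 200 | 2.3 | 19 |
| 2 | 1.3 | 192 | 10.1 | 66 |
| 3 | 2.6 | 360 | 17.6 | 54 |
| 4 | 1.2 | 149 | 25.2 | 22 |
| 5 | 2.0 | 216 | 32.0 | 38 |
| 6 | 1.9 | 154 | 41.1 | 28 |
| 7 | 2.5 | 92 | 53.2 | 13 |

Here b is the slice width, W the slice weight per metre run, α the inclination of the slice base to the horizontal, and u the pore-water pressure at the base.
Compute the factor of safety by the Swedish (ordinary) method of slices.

Ordinary method of slices: FS = Σ[c'·Δl_i + (W_i cosα_i − u_i·Δl_i)·tanφ'] / Σ W_i sinα_i, with Δl_i = b_i / cosα_i.
Slice 1: Δl = 2.9/cos2.3° = 2.902 m; N'_1 = 200·cos2.3° − 19·2.902 = 144.7; c'Δl = 48.47; W sinα = 8.0
Slice 2: Δl = 1.3/cos10.1° = 1.320 m; N'_2 = 192·cos10.1° − 66·1.320 = 101.9; c'Δl = 22.05; W sinα = 33.7
Slice 3: Δl = 2.6/cos17.6° = 2.728 m; N'_3 = 360·cos17.6° − 54·2.728 = 195.9; c'Δl = 45.55; W sinα = 108.9
Slice 4: Δl = 1.2/cos25.2° = 1.326 m; N'_4 = 149·cos25.2° − 22·1.326 = 105.6; c'Δl = 22.15; W sinα = 63.4
Slice 5: Δl = 2.0/cos32.0° = 2.358 m; N'_5 = 216·cos32.0° − 38·2.358 = 93.6; c'Δl = 39.38; W sinα = 114.5
Slice 6: Δl = 1.9/cos41.1° = 2.521 m; N'_6 = 154·cos41.1° − 28·2.521 = 45.5; c'Δl = 42.11; W sinα = 101.2
Slice 7: Δl = 2.5/cos53.2° = 4.173 m; N'_7 = 92·cos53.2° − 13·4.173 = 0.9; c'Δl = 69.70; W sinα = 73.7
Σc'Δl = 289.4 kN/m; ΣN' = 687.9 kN/m; ΣW sinα = 503.4 kN/m
Resisting = 289.4 + 687.9·tan21.2° = 289.4 + 266.8 = 556.2 kN/m
FS = 556.2 / 503.4 = 1.105

FS = 1.11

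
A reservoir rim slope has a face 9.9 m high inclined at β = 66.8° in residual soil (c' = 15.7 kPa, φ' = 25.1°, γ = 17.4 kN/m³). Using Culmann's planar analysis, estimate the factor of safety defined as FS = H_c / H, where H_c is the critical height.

FS = 1.20

H_c = (4c'/γ) · sinβ cosφ' / [1 − cos(β − φ')]
    = (4·15.7/17.4) · sin66.8°·cos25.1° / [1 − cos41.7°]
    = 3.609 · 0.8323 / 0.2534 = 11.86 m
FS = H_c / H = 11.86 / 9.9 = 1.198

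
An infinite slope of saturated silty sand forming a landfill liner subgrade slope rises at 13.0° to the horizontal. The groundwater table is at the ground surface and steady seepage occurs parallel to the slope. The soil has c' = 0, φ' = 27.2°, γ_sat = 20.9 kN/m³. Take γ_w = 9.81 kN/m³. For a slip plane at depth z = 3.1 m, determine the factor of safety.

FS = 1.18

With seepage parallel to the slope and the water table at the surface, the effective normal stress on the slip plane uses the buoyant unit weight γ' = γ_sat − γ_w while the driving shear stress uses γ_sat:
FS = [c' + γ' z cos²β tanφ'] / [γ_sat z sinβ cosβ]
(For c' = 0 this reduces to FS = (γ'/γ_sat)·tanφ'/tanβ.)
γ' = 20.9 − 9.81 = 11.09 kN/m³
Numerator = 0.0 + 11.09·3.1·cos²13.0°·tan27.2° = 0.0 + 11.09·3.1·0.9494·0.5139 = 16.774 kPa
Denominator = 20.9·3.1·sin13.0°·cos13.0° = 20.9·3.1·0.2250·0.9744 = 14.201 kPa
FS = 16.774 / 14.201 = 1.181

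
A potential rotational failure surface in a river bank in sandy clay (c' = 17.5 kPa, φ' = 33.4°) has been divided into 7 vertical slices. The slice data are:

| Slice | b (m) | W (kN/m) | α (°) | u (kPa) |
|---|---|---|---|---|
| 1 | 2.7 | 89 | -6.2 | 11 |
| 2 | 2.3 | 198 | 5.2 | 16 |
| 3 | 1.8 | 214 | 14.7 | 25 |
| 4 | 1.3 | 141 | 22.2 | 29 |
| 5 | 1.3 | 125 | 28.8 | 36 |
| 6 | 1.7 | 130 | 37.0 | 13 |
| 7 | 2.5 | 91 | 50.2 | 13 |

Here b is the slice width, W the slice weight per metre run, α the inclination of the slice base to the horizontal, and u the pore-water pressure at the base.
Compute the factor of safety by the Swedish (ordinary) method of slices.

FS = 2.09

Ordinary method of slices: FS = Σ[c'·Δl_i + (W_i cosα_i − u_i·Δl_i)·tanφ'] / Σ W_i sinα_i, with Δl_i = b_i / cosα_i.
Slice 1: Δl = 2.7/cos(-6.2°) = 2.716 m; N'_1 = 89·cos(-6.2°) − 11·2.716 = 58.6; c'Δl = 47.53; W sinα = -9.6
Slice 2: Δl = 2.3/cos5.2° = 2.310 m; N'_2 = 198·cos5.2° − 16·2.310 = 160.2; c'Δl = 40.42; W sinα = 17.9
Slice 3: Δl = 1.8/cos14.7° = 1.861 m; N'_3 = 214·cos14.7° − 25·1.861 = 160.5; c'Δl = 32.57; W sinα = 54.3
Slice 4: Δl = 1.3/cos22.2° = 1.404 m; N'_4 = 141·cos22.2° − 29·1.404 = 89.8; c'Δl = 24.57; W sinα = 53.3
Slice 5: Δl = 1.3/cos28.8° = 1.483 m; N'_5 = 125·cos28.8° − 36·1.483 = 56.1; c'Δl = 25.96; W sinα = 60.2
Slice 6: Δl = 1.7/cos37.0° = 2.129 m; N'_6 = 130·cos37.0° − 13·2.129 = 76.2; c'Δl = 37.25; W sinα = 78.2
Slice 7: Δl = 2.5/cos50.2° = 3.906 m; N'_7 = 91·cos50.2° − 13·3.906 = 7.5; c'Δl = 68.35; W sinα = 69.9
Σc'Δl = 276.6 kN/m; ΣN' = 608.9 kN/m; ΣW sinα = 324.3 kN/m
Resisting = 276.6 + 608.9·tan33.4° = 276.6 + 401.5 = 678.1 kN/m
FS = 678.1 / 324.3 = 2.091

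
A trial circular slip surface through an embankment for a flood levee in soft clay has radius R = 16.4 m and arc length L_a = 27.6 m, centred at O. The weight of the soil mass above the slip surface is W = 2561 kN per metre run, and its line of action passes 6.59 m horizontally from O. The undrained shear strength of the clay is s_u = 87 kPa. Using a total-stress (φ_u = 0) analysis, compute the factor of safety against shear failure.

FS = 2.33

Taking moments about the centre O, the resisting moment is provided by the undrained shear strength acting along the arc:
M_R = s_u·L_a·R = 87·27.60·16.4 = 39379.7 kN·m/m
M_D = W·d = 2561·6.59 = 16877.0 kN·m/m
FS = M_R / M_D = 39379.7 / 16877.0 = 2.333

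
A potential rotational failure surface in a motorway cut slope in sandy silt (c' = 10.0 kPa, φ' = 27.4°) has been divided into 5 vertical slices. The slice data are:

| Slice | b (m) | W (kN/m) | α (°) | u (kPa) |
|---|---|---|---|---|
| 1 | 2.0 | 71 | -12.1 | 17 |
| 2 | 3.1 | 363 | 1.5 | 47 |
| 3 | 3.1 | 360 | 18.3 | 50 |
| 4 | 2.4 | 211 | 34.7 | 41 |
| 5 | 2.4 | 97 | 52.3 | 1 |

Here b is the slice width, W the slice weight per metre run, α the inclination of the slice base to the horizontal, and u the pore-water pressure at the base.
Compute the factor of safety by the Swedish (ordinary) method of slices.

FS = 1.42

Ordinary method of slices: FS = Σ[c'·Δl_i + (W_i cosα_i − u_i·Δl_i)·tanφ'] / Σ W_i sinα_i, with Δl_i = b_i / cosα_i.
Slice 1: Δl = 2.0/cos(-12.1°) = 2.045 m; N'_1 = 71·cos(-12.1°) − 17·2.045 = 34.7; c'Δl = 20.45; W sinα = -14.9
Slice 2: Δl = 3.1/cos1.5° = 3.101 m; N'_2 = 363·cos1.5° − 47·3.101 = 217.1; c'Δl = 31.01; W sinα = 9.5
Slice 3: Δl = 3.1/cos18.3° = 3.265 m; N'_3 = 360·cos18.3° − 50·3.265 = 178.5; c'Δl = 32.65; W sinα = 113.0
Slice 4: Δl = 2.4/cos34.7° = 2.919 m; N'_4 = 211·cos34.7° − 41·2.919 = 53.8; c'Δl = 29.19; W sinα = 120.1
Slice 5: Δl = 2.4/cos52.3° = 3.925 m; N'_5 = 97·cos52.3° − 1·3.925 = 55.4; c'Δl = 39.25; W sinα = 76.7
Σc'Δl = 152.6 kN/m; ΣN' = 539.5 kN/m; ΣW sinα = 304.5 kN/m
Resisting = 152.6 + 539.5·tan27.4° = 152.6 + 279.6 = 432.2 kN/m
FS = 432.2 / 304.5 = 1.419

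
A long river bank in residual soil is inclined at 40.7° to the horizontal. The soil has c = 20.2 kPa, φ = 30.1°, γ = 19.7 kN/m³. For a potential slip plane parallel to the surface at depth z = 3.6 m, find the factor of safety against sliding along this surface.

For an infinite slope with a slip plane parallel to the surface (no pore pressure): FS = [c + γz cos²β tanφ] / [γz sinβ cosβ].
γz = 19.7·3.6 = 70.92 kN/m²
Numerator = 20.2 + 70.92·cos²40.7°·tan30.1° = 20.2 + 70.92·0.5748·0.5797 = 43.829 kPa
Denominator = 70.92·sin40.7°·cos40.7° = 70.92·0.6521·0.7581 = 35.061 kPa
FS = 43.829 / 35.061 = 1.250

FS = 1.25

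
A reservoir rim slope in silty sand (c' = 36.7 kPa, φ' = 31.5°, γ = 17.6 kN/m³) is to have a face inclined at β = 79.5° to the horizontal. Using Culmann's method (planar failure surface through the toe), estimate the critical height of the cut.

H_c = 21.13 m

Culmann's analysis gives the critical failure plane at α_cr = (β + φ')/2 = (79.5 + 31.5)/2 = 55.5°, and the critical height
H_c = (4c'/γ) · sinβ cosφ' / [1 − cos(β − φ')]
    = (4·36.7/17.6) · sin79.5°·cos31.5° / [1 − cos(48.0°)]
    = 8.341 · 0.9833·0.8526 / [1 − 0.6691]
    = 8.341 · 0.8384 / 0.3309
    = 21.13 m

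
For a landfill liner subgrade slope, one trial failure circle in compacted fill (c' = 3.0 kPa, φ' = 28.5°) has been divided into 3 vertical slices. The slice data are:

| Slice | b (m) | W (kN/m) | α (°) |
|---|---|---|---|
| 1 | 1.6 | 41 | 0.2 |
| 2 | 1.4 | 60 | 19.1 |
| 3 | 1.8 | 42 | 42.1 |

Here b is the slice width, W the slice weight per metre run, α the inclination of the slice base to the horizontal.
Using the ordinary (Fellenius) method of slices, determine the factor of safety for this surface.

Ordinary method of slices: FS = Σ[c'·Δl_i + (W_i cosα_i)·tanφ'] / Σ W_i sinα_i, with Δl_i = b_i / cosα_i.
Slice 1: Δl = 1.6/cos0.2° = 1.600 m; N'_1 = 41·cos0.2° = 41.0; c'Δl = 4.80; W sinα = 0.1
Slice 2: Δl = 1.4/cos19.1° = 1.482 m; N'_2 = 60·cos19.1° = 56.7; c'Δl = 4.44; W sinα = 19.6
Slice 3: Δl = 1.8/cos42.1° = 2.426 m; N'_3 = 42·cos42.1° = 31.2; c'Δl = 7.28; W sinα = 28.2
Σc'Δl = 16.5 kN/m; ΣN' = 128.9 kN/m; ΣW sinα = 47.9 kN/m
Resisting = 16.5 + 128.9·tan28.5° = 16.5 + 70.0 = 86.5 kN/m
FS = 86.5 / 47.9 = 1.804

FS = 1.80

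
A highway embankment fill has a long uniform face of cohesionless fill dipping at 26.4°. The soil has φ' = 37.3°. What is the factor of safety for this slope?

For a dry cohesionless infinite slope the factor of safety is FS = tanφ' / tanβ.
FS = tan37.3° / tan26.4° = 0.7618 / 0.4964 = 1.535

FS = 1.53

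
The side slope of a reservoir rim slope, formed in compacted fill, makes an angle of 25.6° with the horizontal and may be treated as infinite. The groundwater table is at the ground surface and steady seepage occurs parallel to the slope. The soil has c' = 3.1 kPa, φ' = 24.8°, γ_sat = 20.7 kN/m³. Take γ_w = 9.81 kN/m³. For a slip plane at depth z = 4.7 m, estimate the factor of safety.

FS = 0.59

With seepage parallel to the slope and the water table at the surface, the effective normal stress on the slip plane uses the buoyant unit weight γ' = γ_sat − γ_w while the driving shear stress uses γ_sat:
FS = [c' + γ' z cos²β tanφ'] / [γ_sat z sinβ cosβ]
γ' = 20.7 − 9.81 = 10.89 kN/m³
Numerator = 3.1 + 10.89·4.7·cos²25.6°·tan24.8° = 3.1 + 10.89·4.7·0.8133·0.4621 = 22.334 kPa
Denominator = 20.7·4.7·sin25.6°·cos25.6° = 20.7·4.7·0.4321·0.9018 = 37.911 kPa
FS = 22.334 / 37.911 = 0.589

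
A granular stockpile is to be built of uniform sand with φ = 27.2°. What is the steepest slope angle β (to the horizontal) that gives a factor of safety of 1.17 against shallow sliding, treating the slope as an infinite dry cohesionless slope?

β = 23.7°

For an infinite dry cohesionless slope FS = tanφ/tanβ, so tanβ = tanφ / FS.
tanβ = tan27.2° / 1.17 = 0.5139 / 1.17 = 0.4393
β = arctan(0.4393) = 23.71°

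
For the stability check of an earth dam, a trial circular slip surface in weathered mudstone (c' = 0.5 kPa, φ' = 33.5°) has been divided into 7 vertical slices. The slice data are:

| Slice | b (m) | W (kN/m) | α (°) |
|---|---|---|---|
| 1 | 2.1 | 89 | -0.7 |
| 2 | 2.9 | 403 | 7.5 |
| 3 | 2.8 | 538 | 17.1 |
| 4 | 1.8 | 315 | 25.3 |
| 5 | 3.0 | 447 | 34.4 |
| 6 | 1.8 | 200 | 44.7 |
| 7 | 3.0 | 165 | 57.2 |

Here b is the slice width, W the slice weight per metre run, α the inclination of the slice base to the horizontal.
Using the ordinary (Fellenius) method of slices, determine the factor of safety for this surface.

FS = 1.44

Ordinary method of slices: FS = Σ[c'·Δl_i + (W_i cosα_i)·tanφ'] / Σ W_i sinα_i, with Δl_i = b_i / cosα_i.
Slice 1: Δl = 2.1/cos(-0.7°) = 2.100 m; N'_1 = 89·cos(-0.7°) = 89.0; c'Δl = 1.05; W sinα = -1.1
Slice 2: Δl = 2.9/cos7.5° = 2.925 m; N'_2 = 403·cos7.5° = 399.6; c'Δl = 1.46; W sinα = 52.6
Slice 3: Δl = 2.8/cos17.1° = 2.930 m; N'_3 = 538·cos17.1° = 514.2; c'Δl = 1.46; W sinα = 158.2
Slice 4: Δl = 1.8/cos25.3° = 1.991 m; N'_4 = 315·cos25.3° = 284.8; c'Δl = 1.00; W sinα = 134.6
Slice 5: Δl = 3.0/cos34.4° = 3.636 m; N'_5 = 447·cos34.4° = 368.8; c'Δl = 1.82; W sinα = 252.5
Slice 6: Δl = 1.8/cos44.7° = 2.532 m; N'_6 = 200·cos44.7° = 142.2; c'Δl = 1.27; W sinα = 140.7
Slice 7: Δl = 3.0/cos57.2° = 5.538 m; N'_7 = 165·cos57.2° = 89.4; c'Δl = 2.77; W sinα = 138.7
Σc'Δl = 10.8 kN/m; ΣN' = 1887.9 kN/m; ΣW sinα = 876.2 kN/m
Resisting = 10.8 + 1887.9·tan33.5° = 10.8 + 1249.6 = 1260.4 kN/m
FS = 1260.4 / 876.2 = 1.438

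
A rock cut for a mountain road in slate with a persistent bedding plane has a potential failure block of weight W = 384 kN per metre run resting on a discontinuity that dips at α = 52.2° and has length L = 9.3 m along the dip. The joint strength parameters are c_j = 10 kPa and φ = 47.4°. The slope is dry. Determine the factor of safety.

Resolving the block weight along and normal to the plane and applying the Mohr–Coulomb strength on the joint:
N' = W cosα = 384·cos52.2° = 235.4 kN/m
Driving force T = W sinα = 384·sin52.2° = 303.4 kN/m
Resisting force R = c_j·L + N'·tanφ = 10·9.3 + 235.4·tan47.4° = 93.0 + 255.9 = 348.9 kN/m
FS = R / T = 348.9 / 303.4 = 1.150

FS = 1.15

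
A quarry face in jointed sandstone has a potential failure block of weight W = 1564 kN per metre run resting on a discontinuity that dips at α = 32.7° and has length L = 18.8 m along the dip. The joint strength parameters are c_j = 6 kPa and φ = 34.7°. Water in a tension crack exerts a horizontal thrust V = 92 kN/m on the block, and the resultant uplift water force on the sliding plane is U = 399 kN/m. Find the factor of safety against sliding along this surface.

Resolving the block weight along and normal to the plane and applying the Mohr–Coulomb strength on the joint:
N' = W cosα − U − V sinα = 1564·cos32.7° − 399 − 92·sin32.7° = 867.4 kN/m
Driving force T = W sinα + V cosα = 1564·sin32.7° + 92·cos32.7° = 922.4 kN/m
Resisting force R = c_j·L + N'·tanφ = 6·18.8 + 867.4·tan34.7° = 112.8 + 600.6 = 713.4 kN/m
FS = R / T = 713.4 / 922.4 = 0.773

FS = 0.77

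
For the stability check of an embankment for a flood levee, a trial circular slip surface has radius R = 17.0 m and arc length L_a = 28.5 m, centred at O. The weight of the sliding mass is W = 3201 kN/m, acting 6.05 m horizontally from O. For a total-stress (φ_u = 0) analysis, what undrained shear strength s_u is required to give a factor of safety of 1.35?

FS = s_u·L_a·R / (W·d), so s_u = FS·W·d / (L_a·R).
s_u = 1.35·3201·6.05 / (28.50·17.0) = 26144.2 / 484.50 = 53.96 kPa

s_u = 54.0 kPa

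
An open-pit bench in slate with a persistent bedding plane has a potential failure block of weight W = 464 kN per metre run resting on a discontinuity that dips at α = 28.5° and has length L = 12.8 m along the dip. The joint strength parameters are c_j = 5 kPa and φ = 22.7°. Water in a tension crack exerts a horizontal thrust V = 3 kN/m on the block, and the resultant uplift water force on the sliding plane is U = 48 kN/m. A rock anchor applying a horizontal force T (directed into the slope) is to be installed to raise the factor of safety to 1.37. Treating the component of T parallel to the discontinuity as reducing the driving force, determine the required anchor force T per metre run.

Resolving forces along and normal to the sliding plane, with the horizontal anchor force T adding T·sinα to the effective normal force and T·cosα acting up the plane against the driving force:
FS = [c_jL + (W cosα − U − V sinα + T sinα) tanφ] / [W sinα + V cosα − T cosα]
Without the anchor: N' = 358.3 kN/m, driving T_d = 224.0 kN/m, resisting R = 5·12.8 + 358.3·tan22.7° = 213.9 kN/m, FS = 0.95.
Setting FS = 1.37 and solving for T:
1.37·(224.0 − T cos28.5°) = 213.9 + T sin28.5°·tan22.7°
T·(sin28.5°·tan22.7° + 1.37·cos28.5°) = 1.37·224.0 − 213.9
T·(0.4772·0.4183 + 1.37·0.8788) = 306.9 − 213.9 = 93.0
T·1.4036 = 93.0
T = 66.3 kN/m

T = 66 kN/m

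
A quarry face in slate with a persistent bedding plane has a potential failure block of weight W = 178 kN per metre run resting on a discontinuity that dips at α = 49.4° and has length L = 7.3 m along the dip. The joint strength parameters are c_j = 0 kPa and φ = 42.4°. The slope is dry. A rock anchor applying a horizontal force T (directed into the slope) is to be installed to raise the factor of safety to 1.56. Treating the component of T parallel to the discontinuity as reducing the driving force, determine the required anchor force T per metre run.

Resolving forces along and normal to the sliding plane, with the horizontal anchor force T adding T·sinα to the effective normal force and T·cosα acting up the plane against the driving force:
FS = [c_jL + (W cosα + T sinα) tanφ] / [W sinα − T cosα]
Without the anchor: N' = 115.8 kN/m, driving T_d = 135.2 kN/m, resisting R = 0·7.3 + 115.8·tan42.4° = 105.8 kN/m, FS = 0.78.
Setting FS = 1.56 and solving for T:
1.56·(135.2 − T cos49.4°) = 105.8 + T sin49.4°·tan42.4°
T·(sin49.4°·tan42.4° + 1.56·cos49.4°) = 1.56·135.2 − 105.8
T·(0.7593·0.9131 + 1.56·0.6508) = 210.8 − 105.8 = 105.1
T·1.7085 = 105.1
T = 61.5 kN/m

T = 61 kN/m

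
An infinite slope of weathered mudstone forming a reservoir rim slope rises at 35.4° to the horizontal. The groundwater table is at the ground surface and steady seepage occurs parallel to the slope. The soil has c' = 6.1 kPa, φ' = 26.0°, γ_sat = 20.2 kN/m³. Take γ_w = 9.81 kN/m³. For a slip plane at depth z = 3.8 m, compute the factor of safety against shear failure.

FS = 0.52

With seepage parallel to the slope and the water table at the surface, the effective normal stress on the slip plane uses the buoyant unit weight γ' = γ_sat − γ_w while the driving shear stress uses γ_sat:
FS = [c' + γ' z cos²β tanφ'] / [γ_sat z sinβ cosβ]
γ' = 20.2 − 9.81 = 10.39 kN/m³
Numerator = 6.1 + 10.39·3.8·cos²35.4°·tan26.0° = 6.1 + 10.39·3.8·0.6644·0.4877 = 18.895 kPa
Denominator = 20.2·3.8·sin35.4°·cos35.4° = 20.2·3.8·0.5793·0.8151 = 36.245 kPa
FS = 18.895 / 36.245 = 0.521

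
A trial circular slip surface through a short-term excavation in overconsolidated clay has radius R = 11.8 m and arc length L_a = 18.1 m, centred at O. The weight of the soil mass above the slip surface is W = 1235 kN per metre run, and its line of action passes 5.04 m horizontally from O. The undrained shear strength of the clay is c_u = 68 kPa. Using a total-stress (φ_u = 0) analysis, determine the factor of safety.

FS = 2.33

Taking moments about the centre O, the resisting moment is provided by the undrained shear strength acting along the arc:
M_R = c_u·L_a·R = 68·18.10·11.8 = 14523.4 kN·m/m
M_D = W·d = 1235·5.04 = 6224.4 kN·m/m
FS = M_R / M_D = 14523.4 / 6224.4 = 2.333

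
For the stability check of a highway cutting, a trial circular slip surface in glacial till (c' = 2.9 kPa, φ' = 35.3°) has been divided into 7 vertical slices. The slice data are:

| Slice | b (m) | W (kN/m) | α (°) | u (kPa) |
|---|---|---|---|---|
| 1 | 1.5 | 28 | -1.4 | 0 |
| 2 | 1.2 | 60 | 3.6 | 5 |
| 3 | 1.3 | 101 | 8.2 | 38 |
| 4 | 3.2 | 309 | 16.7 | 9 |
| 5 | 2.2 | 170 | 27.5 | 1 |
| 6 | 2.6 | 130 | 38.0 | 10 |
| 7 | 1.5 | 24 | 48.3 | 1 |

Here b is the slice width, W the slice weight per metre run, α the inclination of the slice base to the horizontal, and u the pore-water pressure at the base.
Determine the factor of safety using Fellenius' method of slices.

FS = 1.73

Ordinary method of slices: FS = Σ[c'·Δl_i + (W_i cosα_i − u_i·Δl_i)·tanφ'] / Σ W_i sinα_i, with Δl_i = b_i / cosα_i.
Slice 1: Δl = 1.5/cos(-1.4°) = 1.500 m; N'_1 = 28·cos(-1.4°) − 0·1.500 = 28.0; c'Δl = 4.35; W sinα = -0.7
Slice 2: Δl = 1.2/cos3.6° = 1.202 m; N'_2 = 60·cos3.6° − 5·1.202 = 53.9; c'Δl = 3.49; W sinα = 3.8
Slice 3: Δl = 1.3/cos8.2° = 1.313 m; N'_3 = 101·cos8.2° − 38·1.313 = 50.1; c'Δl = 3.81; W sinα = 14.4
Slice 4: Δl = 3.2/cos16.7° = 3.341 m; N'_4 = 309·cos16.7° − 9·3.341 = 265.9; c'Δl = 9.69; W sinα = 88.8
Slice 5: Δl = 2.2/cos27.5° = 2.480 m; N'_5 = 170·cos27.5° − 1·2.480 = 148.3; c'Δl = 7.19; W sinα = 78.5
Slice 6: Δl = 2.6/cos38.0° = 3.299 m; N'_6 = 130·cos38.0° − 10·3.299 = 69.4; c'Δl = 9.57; W sinα = 80.0
Slice 7: Δl = 1.5/cos48.3° = 2.255 m; N'_7 = 24·cos48.3° − 1·2.255 = 13.7; c'Δl = 6.54; W sinα = 17.9
Σc'Δl = 44.6 kN/m; ΣN' = 629.3 kN/m; ΣW sinα = 282.7 kN/m
Resisting = 44.6 + 629.3·tan35.3° = 44.6 + 445.6 = 490.2 kN/m
FS = 490.2 / 282.7 = 1.734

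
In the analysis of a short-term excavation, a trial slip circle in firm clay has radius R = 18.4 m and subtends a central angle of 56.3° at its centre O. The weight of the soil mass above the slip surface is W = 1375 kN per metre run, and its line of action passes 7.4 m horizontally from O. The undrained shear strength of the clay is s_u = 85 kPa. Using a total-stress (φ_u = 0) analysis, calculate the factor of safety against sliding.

Taking moments about the centre O, the resisting moment is provided by the undrained shear strength acting along the arc:
Arc length L_a = R·θ = 18.4·(56.3°·π/180) = 18.4·0.9826 = 18.08 m
M_R = s_u·L_a·R = 85·18.08·18.4 = 28277.5 kN·m/m
M_D = W·d = 1375·7.4 = 10175.0 kN·m/m
FS = M_R / M_D = 28277.5 / 10175.0 = 2.779

FS = 2.78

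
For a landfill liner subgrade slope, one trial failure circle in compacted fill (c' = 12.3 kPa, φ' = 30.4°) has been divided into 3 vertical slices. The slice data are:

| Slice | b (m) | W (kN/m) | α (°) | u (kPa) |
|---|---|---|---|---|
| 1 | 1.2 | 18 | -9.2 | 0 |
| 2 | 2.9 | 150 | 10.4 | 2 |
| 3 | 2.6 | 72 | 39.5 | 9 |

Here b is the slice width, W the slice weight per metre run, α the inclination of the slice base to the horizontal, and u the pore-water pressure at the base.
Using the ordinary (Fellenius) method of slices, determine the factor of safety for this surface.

Ordinary method of slices: FS = Σ[c'·Δl_i + (W_i cosα_i − u_i·Δl_i)·tanφ'] / Σ W_i sinα_i, with Δl_i = b_i / cosα_i.
Slice 1: Δl = 1.2/cos(-9.2°) = 1.216 m; N'_1 = 18·cos(-9.2°) − 0·1.216 = 17.8; c'Δl = 14.95; W sinα = -2.9
Slice 2: Δl = 2.9/cos10.4° = 2.948 m; N'_2 = 150·cos10.4° − 2·2.948 = 141.6; c'Δl = 36.27; W sinα = 27.1
Slice 3: Δl = 2.6/cos39.5° = 3.370 m; N'_3 = 72·cos39.5° − 9·3.370 = 25.2; c'Δl = 41.45; W sinα = 45.8
Σc'Δl = 92.7 kN/m; ΣN' = 184.6 kN/m; ΣW sinα = 70.0 kN/m
Resisting = 92.7 + 184.6·tan30.4° = 92.7 + 108.3 = 201.0 kN/m
FS = 201.0 / 70.0 = 2.871

FS = 2.87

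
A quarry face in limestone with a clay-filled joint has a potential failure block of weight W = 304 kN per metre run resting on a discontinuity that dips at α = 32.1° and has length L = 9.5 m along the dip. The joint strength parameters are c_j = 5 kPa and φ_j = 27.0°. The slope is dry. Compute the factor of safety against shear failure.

FS = 1.11

Resolving the block weight along and normal to the plane and applying the Mohr–Coulomb strength on the joint:
N' = W cosα = 304·cos32.1° = 257.5 kN/m
Driving force T = W sinα = 304·sin32.1° = 161.5 kN/m
Resisting force R = c_j·L + N'·tanφ_j = 5·9.5 + 257.5·tan27.0° = 47.5 + 131.2 = 178.7 kN/m
FS = R / T = 178.7 / 161.5 = 1.106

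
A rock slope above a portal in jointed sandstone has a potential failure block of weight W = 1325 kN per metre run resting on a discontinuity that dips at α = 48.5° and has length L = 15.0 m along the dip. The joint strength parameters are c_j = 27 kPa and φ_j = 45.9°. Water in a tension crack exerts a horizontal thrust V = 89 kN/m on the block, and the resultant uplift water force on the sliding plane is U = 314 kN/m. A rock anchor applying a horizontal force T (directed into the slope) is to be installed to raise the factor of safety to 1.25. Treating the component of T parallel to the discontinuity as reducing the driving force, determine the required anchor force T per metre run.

Resolving forces along and normal to the sliding plane, with the horizontal anchor force T adding T·sinα to the effective normal force and T·cosα acting up the plane against the driving force:
FS = [c_jL + (W cosα − U − V sinα + T sinα) tanφ_j] / [W sinα + V cosα − T cosα]
Without the anchor: N' = 497.3 kN/m, driving T_d = 1051.3 kN/m, resisting R = 27·15.0 + 497.3·tan45.9° = 918.2 kN/m, FS = 0.87.
Setting FS = 1.25 and solving for T:
1.25·(1051.3 − T cos48.5°) = 918.2 + T sin48.5°·tan45.9°
T·(sin48.5°·tan45.9° + 1.25·cos48.5°) = 1.25·1051.3 − 918.2
T·(0.7490·1.0319 + 1.25·0.6626) = 1314.2 − 918.2 = 396.0
T·1.6011 = 396.0
T = 247.3 kN/m

T = 247 kN/m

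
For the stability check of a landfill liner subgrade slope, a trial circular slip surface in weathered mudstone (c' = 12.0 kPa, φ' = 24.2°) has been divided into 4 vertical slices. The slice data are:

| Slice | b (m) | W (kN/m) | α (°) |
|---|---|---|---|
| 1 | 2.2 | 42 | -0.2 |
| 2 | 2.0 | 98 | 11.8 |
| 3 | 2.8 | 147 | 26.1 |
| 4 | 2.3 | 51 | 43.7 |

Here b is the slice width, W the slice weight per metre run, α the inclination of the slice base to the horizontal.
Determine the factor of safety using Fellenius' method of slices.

Ordinary method of slices: FS = Σ[c'·Δl_i + (W_i cosα_i)·tanφ'] / Σ W_i sinα_i, with Δl_i = b_i / cosα_i.
Slice 1: Δl = 2.2/cos(-0.2°) = 2.200 m; N'_1 = 42·cos(-0.2°) = 42.0; c'Δl = 26.40; W sinα = -0.1
Slice 2: Δl = 2.0/cos11.8° = 2.043 m; N'_2 = 98·cos11.8° = 95.9; c'Δl = 24.52; W sinα = 20.0
Slice 3: Δl = 2.8/cos26.1° = 3.118 m; N'_3 = 147·cos26.1° = 132.0; c'Δl = 37.42; W sinα = 64.7
Slice 4: Δl = 2.3/cos43.7° = 3.181 m; N'_4 = 51·cos43.7° = 36.9; c'Δl = 38.18; W sinα = 35.2
Σc'Δl = 126.5 kN/m; ΣN' = 306.8 kN/m; ΣW sinα = 119.8 kN/m
Resisting = 126.5 + 306.8·tan24.2° = 126.5 + 137.9 = 264.4 kN/m
FS = 264.4 / 119.8 = 2.207

FS = 2.21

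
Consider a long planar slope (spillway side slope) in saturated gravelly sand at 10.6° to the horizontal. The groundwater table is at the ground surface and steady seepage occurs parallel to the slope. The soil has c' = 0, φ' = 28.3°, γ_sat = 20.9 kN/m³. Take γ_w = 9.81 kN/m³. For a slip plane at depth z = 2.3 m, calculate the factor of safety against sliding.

FS = 1.53

With seepage parallel to the slope and the water table at the surface, the effective normal stress on the slip plane uses the buoyant unit weight γ' = γ_sat − γ_w while the driving shear stress uses γ_sat:
FS = [c' + γ' z cos²β tanφ'] / [γ_sat z sinβ cosβ]
(For c' = 0 this reduces to FS = (γ'/γ_sat)·tanφ'/tanβ.)
γ' = 20.9 − 9.81 = 11.09 kN/m³
Numerator = 0.0 + 11.09·2.3·cos²10.6°·tan28.3° = 0.0 + 11.09·2.3·0.9662·0.5384 = 13.269 kPa
Denominator = 20.9·2.3·sin10.6°·cos10.6° = 20.9·2.3·0.1840·0.9829 = 8.692 kPa
FS = 13.269 / 8.692 = 1.527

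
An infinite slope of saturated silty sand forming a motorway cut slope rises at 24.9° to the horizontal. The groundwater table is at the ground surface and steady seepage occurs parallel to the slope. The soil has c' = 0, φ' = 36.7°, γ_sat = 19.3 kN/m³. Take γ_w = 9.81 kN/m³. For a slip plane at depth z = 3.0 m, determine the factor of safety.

FS = 0.79

With seepage parallel to the slope and the water table at the surface, the effective normal stress on the slip plane uses the buoyant unit weight γ' = γ_sat − γ_w while the driving shear stress uses γ_sat:
FS = [c' + γ' z cos²β tanφ'] / [γ_sat z sinβ cosβ]
(For c' = 0 this reduces to FS = (γ'/γ_sat)·tanφ'/tanβ.)
γ' = 19.3 − 9.81 = 9.49 kN/m³
Numerator = 0.0 + 9.49·3.0·cos²24.9°·tan36.7° = 0.0 + 9.49·3.0·0.8227·0.7454 = 17.459 kPa
Denominator = 19.3·3.0·sin24.9°·cos24.9° = 19.3·3.0·0.4210·0.9070 = 22.112 kPa
FS = 17.459 / 22.112 = 0.790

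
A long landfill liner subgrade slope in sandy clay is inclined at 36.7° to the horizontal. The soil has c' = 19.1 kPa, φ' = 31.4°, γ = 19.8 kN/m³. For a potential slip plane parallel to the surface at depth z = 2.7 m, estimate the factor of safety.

For an infinite slope with a slip plane parallel to the surface (no pore pressure): FS = [c' + γz cos²β tanφ'] / [γz sinβ cosβ].
γz = 19.8·2.7 = 53.46 kN/m²
Numerator = 19.1 + 53.46·cos²36.7°·tan31.4° = 19.1 + 53.46·0.6428·0.6104 = 40.077 kPa
Denominator = 53.46·sin36.7°·cos36.7° = 53.46·0.5976·0.8018 = 25.616 kPa
FS = 40.077 / 25.616 = 1.565

FS = 1.56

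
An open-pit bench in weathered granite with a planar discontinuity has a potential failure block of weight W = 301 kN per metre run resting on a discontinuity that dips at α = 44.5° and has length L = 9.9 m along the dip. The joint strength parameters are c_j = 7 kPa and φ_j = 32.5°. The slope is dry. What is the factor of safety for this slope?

Resolving the block weight along and normal to the plane and applying the Mohr–Coulomb strength on the joint:
N' = W cosα = 301·cos44.5° = 214.7 kN/m
Driving force T = W sinα = 301·sin44.5° = 211.0 kN/m
Resisting force R = c_j·L + N'·tanφ_j = 7·9.9 + 214.7·tan32.5° = 69.3 + 136.8 = 206.1 kN/m
FS = R / T = 206.1 / 211.0 = 0.977

FS = 0.98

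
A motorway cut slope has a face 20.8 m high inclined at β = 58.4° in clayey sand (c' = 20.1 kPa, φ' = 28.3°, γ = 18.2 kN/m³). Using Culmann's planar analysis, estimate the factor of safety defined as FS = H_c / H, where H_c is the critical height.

FS = 1.18

H_c = (4c'/γ) · sinβ cosφ' / [1 − cos(β − φ')]
    = (4·20.1/18.2) · sin58.4°·cos28.3° / [1 − cos30.1°]
    = 4.418 · 0.7499 / 0.1348 = 24.57 m
FS = H_c / H = 24.57 / 20.8 = 1.181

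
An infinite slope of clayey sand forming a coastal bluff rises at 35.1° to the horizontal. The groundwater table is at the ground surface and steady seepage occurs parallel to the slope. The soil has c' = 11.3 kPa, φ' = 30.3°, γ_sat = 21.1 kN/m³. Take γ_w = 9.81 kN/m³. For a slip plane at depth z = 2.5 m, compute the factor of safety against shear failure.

FS = 0.90

With seepage parallel to the slope and the water table at the surface, the effective normal stress on the slip plane uses the buoyant unit weight γ' = γ_sat − γ_w while the driving shear stress uses γ_sat:
FS = [c' + γ' z cos²β tanφ'] / [γ_sat z sinβ cosβ]
γ' = 21.1 − 9.81 = 11.29 kN/m³
Numerator = 11.3 + 11.29·2.5·cos²35.1°·tan30.3° = 11.3 + 11.29·2.5·0.6694·0.5844 = 22.340 kPa
Denominator = 21.1·2.5·sin35.1°·cos35.1° = 21.1·2.5·0.5750·0.8181 = 24.816 kPa
FS = 22.340 / 24.816 = 0.900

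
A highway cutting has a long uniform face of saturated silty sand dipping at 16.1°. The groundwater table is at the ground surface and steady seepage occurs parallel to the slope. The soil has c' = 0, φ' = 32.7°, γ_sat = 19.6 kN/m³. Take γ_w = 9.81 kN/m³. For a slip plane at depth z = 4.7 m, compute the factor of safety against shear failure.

With seepage parallel to the slope and the water table at the surface, the effective normal stress on the slip plane uses the buoyant unit weight γ' = γ_sat − γ_w while the driving shear stress uses γ_sat:
FS = [c' + γ' z cos²β tanφ'] / [γ_sat z sinβ cosβ]
(For c' = 0 this reduces to FS = (γ'/γ_sat)·tanφ'/tanβ.)
γ' = 19.6 − 9.81 = 9.79 kN/m³
Numerator = 0.0 + 9.79·4.7·cos²16.1°·tan32.7° = 0.0 + 9.79·4.7·0.9231·0.6420 = 27.268 kPa
Denominator = 19.6·4.7·sin16.1°·cos16.1° = 19.6·4.7·0.2773·0.9608 = 24.544 kPa
FS = 27.268 / 24.544 = 1.111

FS = 1.11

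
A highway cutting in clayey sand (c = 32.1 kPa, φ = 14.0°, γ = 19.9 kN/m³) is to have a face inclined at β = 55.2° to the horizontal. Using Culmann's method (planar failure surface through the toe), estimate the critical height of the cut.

Culmann's analysis gives the critical failure plane at α_cr = (β + φ)/2 = (55.2 + 14.0)/2 = 34.6°, and the critical height
H_c = (4c/γ) · sinβ cosφ / [1 − cos(β − φ)]
    = (4·32.1/19.9) · sin55.2°·cos14.0° / [1 − cos(41.2°)]
    = 6.452 · 0.8211·0.9703 / [1 − 0.7524]
    = 6.452 · 0.7968 / 0.2476
    = 20.76 m

H_c = 20.76 m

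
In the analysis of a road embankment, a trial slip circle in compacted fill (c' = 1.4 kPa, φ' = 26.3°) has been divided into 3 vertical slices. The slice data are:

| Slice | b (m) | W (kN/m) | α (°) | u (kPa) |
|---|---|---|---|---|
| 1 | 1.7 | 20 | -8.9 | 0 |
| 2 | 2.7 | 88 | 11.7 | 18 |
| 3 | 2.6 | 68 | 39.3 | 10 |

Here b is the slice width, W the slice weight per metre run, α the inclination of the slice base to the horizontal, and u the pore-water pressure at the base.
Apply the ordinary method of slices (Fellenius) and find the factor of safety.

Ordinary method of slices: FS = Σ[c'·Δl_i + (W_i cosα_i − u_i·Δl_i)·tanφ'] / Σ W_i sinα_i, with Δl_i = b_i / cosα_i.
Slice 1: Δl = 1.7/cos(-8.9°) = 1.721 m; N'_1 = 20·cos(-8.9°) − 0·1.721 = 19.8; c'Δl = 2.41; W sinα = -3.1
Slice 2: Δl = 2.7/cos11.7° = 2.757 m; N'_2 = 88·cos11.7° − 18·2.757 = 36.5; c'Δl = 3.86; W sinα = 17.8
Slice 3: Δl = 2.6/cos39.3° = 3.360 m; N'_3 = 68·cos39.3° − 10·3.360 = 19.0; c'Δl = 4.70; W sinα = 43.1
Σc'Δl = 11.0 kN/m; ΣN' = 75.3 kN/m; ΣW sinα = 57.8 kN/m
Resisting = 11.0 + 75.3·tan26.3° = 11.0 + 37.2 = 48.2 kN/m
FS = 48.2 / 57.8 = 0.834

FS = 0.83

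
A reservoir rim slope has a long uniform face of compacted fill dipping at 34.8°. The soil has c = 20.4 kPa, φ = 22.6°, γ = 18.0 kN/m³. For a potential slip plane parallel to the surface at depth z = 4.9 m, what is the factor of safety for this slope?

FS = 1.09

For an infinite slope with a slip plane parallel to the surface (no pore pressure): FS = [c + γz cos²β tanφ] / [γz sinβ cosβ].
γz = 18.0·4.9 = 88.20 kN/m²
Numerator = 20.4 + 88.20·cos²34.8°·tan22.6° = 20.4 + 88.20·0.6743·0.4163 = 45.156 kPa
Denominator = 88.20·sin34.8°·cos34.8° = 88.20·0.5707·0.8211 = 41.334 kPa
FS = 45.156 / 41.334 = 1.092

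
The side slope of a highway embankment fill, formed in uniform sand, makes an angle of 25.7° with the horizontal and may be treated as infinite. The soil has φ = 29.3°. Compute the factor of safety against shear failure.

For a dry cohesionless infinite slope the factor of safety is FS = tanφ / tanβ.
FS = tan29.3° / tan25.7° = 0.5612 / 0.4813 = 1.166

FS = 1.17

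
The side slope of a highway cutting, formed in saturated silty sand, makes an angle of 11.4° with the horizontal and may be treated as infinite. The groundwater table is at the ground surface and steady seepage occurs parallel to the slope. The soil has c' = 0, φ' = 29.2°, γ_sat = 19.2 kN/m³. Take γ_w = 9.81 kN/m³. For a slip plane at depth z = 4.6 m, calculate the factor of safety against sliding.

FS = 1.36

With seepage parallel to the slope and the water table at the surface, the effective normal stress on the slip plane uses the buoyant unit weight γ' = γ_sat − γ_w while the driving shear stress uses γ_sat:
FS = [c' + γ' z cos²β tanφ'] / [γ_sat z sinβ cosβ]
(For c' = 0 this reduces to FS = (γ'/γ_sat)·tanφ'/tanβ.)
γ' = 19.2 − 9.81 = 9.39 kN/m³
Numerator = 0.0 + 9.39·4.6·cos²11.4°·tan29.2° = 0.0 + 9.39·4.6·0.9609·0.5589 = 23.197 kPa
Denominator = 19.2·4.6·sin11.4°·cos11.4° = 19.2·4.6·0.1977·0.9803 = 17.113 kPa
FS = 23.197 / 17.113 = 1.356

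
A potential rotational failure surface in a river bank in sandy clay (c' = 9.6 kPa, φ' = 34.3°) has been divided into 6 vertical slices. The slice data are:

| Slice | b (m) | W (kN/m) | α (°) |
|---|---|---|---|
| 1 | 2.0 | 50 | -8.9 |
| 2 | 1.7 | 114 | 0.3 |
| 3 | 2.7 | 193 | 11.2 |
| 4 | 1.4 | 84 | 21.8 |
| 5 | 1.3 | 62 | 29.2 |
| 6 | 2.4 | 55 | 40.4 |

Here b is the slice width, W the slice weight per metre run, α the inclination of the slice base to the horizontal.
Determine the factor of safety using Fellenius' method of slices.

FS = 3.77

Ordinary method of slices: FS = Σ[c'·Δl_i + (W_i cosα_i)·tanφ'] / Σ W_i sinα_i, with Δl_i = b_i / cosα_i.
Slice 1: Δl = 2.0/cos(-8.9°) = 2.024 m; N'_1 = 50·cos(-8.9°) = 49.4; c'Δl = 19.43; W sinα = -7.7
Slice 2: Δl = 1.7/cos0.3° = 1.700 m; N'_2 = 114·cos0.3° = 114.0; c'Δl = 16.32; W sinα = 0.6
Slice 3: Δl = 2.7/cos11.2° = 2.752 m; N'_3 = 193·cos11.2° = 189.3; c'Δl = 26.42; W sinα = 37.5
Slice 4: Δl = 1.4/cos21.8° = 1.508 m; N'_4 = 84·cos21.8° = 78.0; c'Δl = 14.48; W sinα = 31.2
Slice 5: Δl = 1.3/cos29.2° = 1.489 m; N'_5 = 62·cos29.2° = 54.1; c'Δl = 14.30; W sinα = 30.2
Slice 6: Δl = 2.4/cos40.4° = 3.152 m; N'_6 = 55·cos40.4° = 41.9; c'Δl = 30.25; W sinα = 35.6
Σc'Δl = 121.2 kN/m; ΣN' = 526.7 kN/m; ΣW sinα = 127.4 kN/m
Resisting = 121.2 + 526.7·tan34.3° = 121.2 + 359.3 = 480.5 kN/m
FS = 480.5 / 127.4 = 3.771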